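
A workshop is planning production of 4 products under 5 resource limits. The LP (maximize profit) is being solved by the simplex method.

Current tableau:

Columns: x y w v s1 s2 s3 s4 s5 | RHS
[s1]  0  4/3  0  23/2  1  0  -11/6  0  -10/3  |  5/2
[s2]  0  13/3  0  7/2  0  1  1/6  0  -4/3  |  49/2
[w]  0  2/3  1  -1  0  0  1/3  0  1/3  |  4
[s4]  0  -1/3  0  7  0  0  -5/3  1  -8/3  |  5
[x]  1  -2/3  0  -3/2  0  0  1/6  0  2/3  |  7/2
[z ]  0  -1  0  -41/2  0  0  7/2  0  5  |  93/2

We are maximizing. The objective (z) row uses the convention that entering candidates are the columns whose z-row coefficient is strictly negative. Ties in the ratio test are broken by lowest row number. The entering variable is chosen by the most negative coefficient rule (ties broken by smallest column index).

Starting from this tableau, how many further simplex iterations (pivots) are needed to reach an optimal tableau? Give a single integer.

3

pivot: v in, s1 out → z = 1172/23
pivot: s5 in, x out → z = 133/2
pivot: y in, w out → z = 69
No improving column remains; optimal.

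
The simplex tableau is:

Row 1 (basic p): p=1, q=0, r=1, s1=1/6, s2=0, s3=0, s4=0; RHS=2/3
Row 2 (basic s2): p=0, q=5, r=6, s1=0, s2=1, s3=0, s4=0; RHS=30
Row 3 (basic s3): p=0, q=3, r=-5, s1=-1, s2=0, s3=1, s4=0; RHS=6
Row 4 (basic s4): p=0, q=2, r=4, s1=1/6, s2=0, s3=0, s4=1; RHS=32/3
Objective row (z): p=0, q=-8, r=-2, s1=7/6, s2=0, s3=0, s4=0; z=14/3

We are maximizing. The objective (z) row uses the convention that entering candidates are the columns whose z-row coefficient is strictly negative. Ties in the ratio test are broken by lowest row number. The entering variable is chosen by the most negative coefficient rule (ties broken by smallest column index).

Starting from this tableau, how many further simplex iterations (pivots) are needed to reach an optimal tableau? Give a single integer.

pivot: q in, s3 out → z = 62/3
pivot: r in, p out → z = 278/9
No improving column remains; optimal.

2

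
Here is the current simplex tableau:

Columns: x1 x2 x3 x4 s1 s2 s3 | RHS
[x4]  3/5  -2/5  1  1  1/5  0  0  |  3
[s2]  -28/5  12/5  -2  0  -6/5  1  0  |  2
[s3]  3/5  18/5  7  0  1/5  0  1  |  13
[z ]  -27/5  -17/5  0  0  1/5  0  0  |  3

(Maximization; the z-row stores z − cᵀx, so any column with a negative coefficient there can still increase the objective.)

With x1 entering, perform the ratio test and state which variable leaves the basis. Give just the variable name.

x4

Ratios: row 1 (x4): 3/(3/5) = 5; row 2 (s2): entry -28/5 ≤ 0, skip; row 3 (s3): 13/(3/5) = 65/3.
Minimum ratio 5 is in the x4 row, so x4 leaves.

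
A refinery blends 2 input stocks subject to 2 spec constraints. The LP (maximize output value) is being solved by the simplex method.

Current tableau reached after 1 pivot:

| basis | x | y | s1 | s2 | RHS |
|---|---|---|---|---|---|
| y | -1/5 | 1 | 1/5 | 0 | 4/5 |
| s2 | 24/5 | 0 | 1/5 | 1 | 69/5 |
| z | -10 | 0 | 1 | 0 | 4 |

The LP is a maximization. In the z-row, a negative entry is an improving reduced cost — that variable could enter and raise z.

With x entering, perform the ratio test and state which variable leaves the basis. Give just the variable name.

Ratios: row 1 (y): entry -1/5 ≤ 0, skip; row 2 (s2): (69/5)/(24/5) = 23/8.
Minimum ratio 23/8 is in the s2 row, so s2 leaves.

s2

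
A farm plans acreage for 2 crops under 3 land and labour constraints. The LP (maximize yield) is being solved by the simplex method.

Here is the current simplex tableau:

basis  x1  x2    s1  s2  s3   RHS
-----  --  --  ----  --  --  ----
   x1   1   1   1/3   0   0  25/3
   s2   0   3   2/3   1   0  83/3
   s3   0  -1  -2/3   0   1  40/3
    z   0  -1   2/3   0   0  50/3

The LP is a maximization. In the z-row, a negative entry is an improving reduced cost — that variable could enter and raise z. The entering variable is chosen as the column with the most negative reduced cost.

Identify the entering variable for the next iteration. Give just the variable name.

Objective-row coefficients: x1: 0, x2: -1, s1: 2/3, s2: 0, s3: 0.
The most negative is -1 in column x2, so x2 enters.

x2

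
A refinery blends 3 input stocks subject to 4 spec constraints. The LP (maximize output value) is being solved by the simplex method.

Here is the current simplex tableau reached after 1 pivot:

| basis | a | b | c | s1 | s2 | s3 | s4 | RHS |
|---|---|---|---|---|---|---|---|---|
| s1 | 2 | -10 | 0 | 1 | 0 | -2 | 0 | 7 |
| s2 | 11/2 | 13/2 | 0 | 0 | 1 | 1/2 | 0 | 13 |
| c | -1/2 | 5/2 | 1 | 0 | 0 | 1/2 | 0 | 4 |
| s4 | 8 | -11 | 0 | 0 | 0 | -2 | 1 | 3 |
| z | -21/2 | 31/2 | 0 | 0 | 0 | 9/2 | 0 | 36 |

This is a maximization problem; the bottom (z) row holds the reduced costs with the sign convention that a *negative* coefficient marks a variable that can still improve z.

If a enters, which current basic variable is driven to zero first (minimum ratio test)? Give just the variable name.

s4

Ratios: row 1 (s1): 7/2 = 7/2; row 2 (s2): 13/(11/2) = 26/11; row 3 (c): entry -1/2 ≤ 0, skip; row 4 (s4): 3/8 = 3/8.
Minimum ratio 3/8 is in the s4 row, so s4 leaves.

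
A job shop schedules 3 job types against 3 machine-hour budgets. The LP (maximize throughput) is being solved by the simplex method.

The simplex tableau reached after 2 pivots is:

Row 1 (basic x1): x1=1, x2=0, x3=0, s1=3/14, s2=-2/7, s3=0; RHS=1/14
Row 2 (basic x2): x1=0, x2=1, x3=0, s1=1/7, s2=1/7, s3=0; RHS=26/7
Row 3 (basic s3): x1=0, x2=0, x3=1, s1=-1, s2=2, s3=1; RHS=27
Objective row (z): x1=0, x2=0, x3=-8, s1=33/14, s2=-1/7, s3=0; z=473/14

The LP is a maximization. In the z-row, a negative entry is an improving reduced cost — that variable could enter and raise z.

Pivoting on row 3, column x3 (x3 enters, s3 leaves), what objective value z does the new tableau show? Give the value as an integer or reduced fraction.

Minimum ratio for x3: 27/1 = 27.
z changes by −(z-row coeff of x3)·ratio = −(-8)·27 = 216.
New z = 473/14 + 216 = 3497/14.

3497/14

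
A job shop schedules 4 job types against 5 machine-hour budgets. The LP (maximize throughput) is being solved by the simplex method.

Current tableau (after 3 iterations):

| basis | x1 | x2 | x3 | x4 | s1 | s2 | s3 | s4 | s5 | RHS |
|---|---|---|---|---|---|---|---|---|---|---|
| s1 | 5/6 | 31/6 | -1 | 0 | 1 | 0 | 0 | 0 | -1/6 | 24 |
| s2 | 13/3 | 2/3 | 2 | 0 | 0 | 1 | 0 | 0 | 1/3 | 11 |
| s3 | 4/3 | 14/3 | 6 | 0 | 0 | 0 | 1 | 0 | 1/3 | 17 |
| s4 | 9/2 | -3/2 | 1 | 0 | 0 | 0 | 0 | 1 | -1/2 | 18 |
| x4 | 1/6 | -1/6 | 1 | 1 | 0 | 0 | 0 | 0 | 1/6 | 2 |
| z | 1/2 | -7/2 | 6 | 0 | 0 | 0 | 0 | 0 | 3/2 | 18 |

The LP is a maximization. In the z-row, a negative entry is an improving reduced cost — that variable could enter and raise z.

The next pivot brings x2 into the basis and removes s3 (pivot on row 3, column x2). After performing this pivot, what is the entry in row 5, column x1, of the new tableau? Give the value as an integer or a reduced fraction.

Pivot element is row 3, column x2: 14/3.
Normalize row 3: new (row 3, x1) = (4/3)/(14/3) = 2/7.
row 5 ← row 5 − (-1/6)·(new row 3): 1/6 − (-1/6)·(2/7) = 3/14.

3/14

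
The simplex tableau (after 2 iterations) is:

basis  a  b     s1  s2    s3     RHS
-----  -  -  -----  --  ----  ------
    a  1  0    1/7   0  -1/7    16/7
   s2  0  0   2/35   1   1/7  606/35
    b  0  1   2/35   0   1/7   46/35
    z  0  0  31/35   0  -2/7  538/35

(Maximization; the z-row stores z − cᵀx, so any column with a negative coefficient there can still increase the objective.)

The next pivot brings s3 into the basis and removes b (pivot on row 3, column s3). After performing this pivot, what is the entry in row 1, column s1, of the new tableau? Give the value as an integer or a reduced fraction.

1/5

Pivot element is row 3, column s3: 1/7.
Normalize row 3: new (row 3, s1) = (2/35)/(1/7) = 2/5.
row 1 ← row 1 − (-1/7)·(new row 3): 1/7 − (-1/7)·(2/5) = 1/5.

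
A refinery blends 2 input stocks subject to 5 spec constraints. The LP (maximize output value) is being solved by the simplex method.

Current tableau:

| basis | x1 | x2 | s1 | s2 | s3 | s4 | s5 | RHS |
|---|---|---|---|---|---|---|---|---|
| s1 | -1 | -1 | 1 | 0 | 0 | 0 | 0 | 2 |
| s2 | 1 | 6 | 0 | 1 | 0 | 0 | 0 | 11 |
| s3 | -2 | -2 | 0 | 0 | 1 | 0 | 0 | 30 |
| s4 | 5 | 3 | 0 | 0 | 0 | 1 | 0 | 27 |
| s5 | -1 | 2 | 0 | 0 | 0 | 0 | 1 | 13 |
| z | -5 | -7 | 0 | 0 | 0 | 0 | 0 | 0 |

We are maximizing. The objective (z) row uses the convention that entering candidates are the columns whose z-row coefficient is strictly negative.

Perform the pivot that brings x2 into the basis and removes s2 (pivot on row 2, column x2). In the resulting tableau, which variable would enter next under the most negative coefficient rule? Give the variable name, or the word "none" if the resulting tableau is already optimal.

Pivot element 6. New z-row = old z-row − (-7)·(row 2/6).
Updated z-row coefficients: x1: -23/6, x2: 0, s1: 0, s2: 7/6, s3: 0, s4: 0, s5: 0.
The most negative is -23/6 in column x1, so x1 would enter next.

x1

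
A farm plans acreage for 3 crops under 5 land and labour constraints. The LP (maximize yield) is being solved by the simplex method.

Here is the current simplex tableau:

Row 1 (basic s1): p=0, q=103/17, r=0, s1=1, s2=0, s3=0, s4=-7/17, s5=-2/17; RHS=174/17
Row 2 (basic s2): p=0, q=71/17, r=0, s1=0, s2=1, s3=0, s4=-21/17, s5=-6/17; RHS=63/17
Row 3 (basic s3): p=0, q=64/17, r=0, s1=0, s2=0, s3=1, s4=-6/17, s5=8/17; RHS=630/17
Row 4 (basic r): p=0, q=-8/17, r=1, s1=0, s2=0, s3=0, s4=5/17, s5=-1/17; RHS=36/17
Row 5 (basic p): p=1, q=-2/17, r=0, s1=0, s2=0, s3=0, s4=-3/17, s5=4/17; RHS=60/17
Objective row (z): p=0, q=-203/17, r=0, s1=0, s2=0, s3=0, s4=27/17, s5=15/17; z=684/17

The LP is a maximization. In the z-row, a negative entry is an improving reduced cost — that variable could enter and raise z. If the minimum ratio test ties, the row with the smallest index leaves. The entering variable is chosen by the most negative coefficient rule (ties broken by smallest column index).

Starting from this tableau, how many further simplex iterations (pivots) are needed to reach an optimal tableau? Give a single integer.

2

pivot: q in, s2 out → z = 3609/71
pivot: s4 in, s1 out → z = 2826/49
No improving column remains; optimal.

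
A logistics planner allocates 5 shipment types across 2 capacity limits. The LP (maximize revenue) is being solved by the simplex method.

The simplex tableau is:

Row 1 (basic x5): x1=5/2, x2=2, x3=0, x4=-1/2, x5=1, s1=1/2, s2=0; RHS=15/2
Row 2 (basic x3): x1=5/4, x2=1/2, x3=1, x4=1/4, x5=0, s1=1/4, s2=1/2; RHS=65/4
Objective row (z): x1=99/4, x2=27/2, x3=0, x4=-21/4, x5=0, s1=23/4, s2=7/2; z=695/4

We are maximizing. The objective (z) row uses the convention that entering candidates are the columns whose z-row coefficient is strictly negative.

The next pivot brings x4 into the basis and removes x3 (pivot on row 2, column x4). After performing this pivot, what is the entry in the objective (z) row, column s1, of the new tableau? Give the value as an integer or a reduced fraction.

Pivot element is row 2, column x4: 1/4.
Normalize row 2: new (row 2, s1) = (1/4)/(1/4) = 1.
z-row ← z-row − (-21/4)·(new row 2): 23/4 − (-21/4)·1 = 11.

11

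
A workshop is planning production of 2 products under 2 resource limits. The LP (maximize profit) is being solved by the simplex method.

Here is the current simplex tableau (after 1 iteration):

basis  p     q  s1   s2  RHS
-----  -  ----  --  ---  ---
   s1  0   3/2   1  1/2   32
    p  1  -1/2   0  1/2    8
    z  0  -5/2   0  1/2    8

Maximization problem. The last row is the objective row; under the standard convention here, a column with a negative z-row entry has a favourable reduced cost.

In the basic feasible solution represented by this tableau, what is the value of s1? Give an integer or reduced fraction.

s1 is basic (row 1); its value is the RHS of that row: 32.

32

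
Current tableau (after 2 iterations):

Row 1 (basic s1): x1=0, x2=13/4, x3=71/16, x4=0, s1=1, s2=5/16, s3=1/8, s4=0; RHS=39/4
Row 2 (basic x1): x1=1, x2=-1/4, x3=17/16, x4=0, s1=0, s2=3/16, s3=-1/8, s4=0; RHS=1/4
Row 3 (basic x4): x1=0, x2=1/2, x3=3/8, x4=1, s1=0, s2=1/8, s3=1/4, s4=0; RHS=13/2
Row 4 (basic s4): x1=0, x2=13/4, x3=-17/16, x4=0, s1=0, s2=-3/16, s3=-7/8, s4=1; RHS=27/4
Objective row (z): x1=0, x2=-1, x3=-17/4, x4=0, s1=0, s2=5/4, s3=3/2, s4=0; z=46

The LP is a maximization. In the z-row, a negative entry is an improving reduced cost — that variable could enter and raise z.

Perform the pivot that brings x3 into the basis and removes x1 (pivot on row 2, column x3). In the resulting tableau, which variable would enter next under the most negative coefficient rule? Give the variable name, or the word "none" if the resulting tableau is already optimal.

x2

Pivot element 17/16. New z-row = old z-row − (-17/4)·(row 2/(17/16)).
Updated z-row coefficients: x1: 4, x2: -2, x3: 0, x4: 0, s1: 0, s2: 2, s3: 1, s4: 0.
The most negative is -2 in column x2, so x2 would enter next.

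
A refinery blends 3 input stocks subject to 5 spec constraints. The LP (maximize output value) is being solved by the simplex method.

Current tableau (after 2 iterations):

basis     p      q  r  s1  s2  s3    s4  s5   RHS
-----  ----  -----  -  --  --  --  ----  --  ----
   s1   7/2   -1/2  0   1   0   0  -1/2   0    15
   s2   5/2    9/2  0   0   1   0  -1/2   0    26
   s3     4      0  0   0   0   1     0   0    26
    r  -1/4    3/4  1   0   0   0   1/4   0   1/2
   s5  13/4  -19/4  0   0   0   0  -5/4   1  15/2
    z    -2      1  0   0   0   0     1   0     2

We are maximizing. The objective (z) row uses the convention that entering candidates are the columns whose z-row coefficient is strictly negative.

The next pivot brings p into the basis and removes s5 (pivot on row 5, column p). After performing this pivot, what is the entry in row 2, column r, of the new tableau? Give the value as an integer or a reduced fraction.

Pivot element is row 5, column p: 13/4.
Normalize row 5: new (row 5, r) = 0/(13/4) = 0.
row 2 ← row 2 − (5/2)·(new row 5): 0 − (5/2)·0 = 0.

0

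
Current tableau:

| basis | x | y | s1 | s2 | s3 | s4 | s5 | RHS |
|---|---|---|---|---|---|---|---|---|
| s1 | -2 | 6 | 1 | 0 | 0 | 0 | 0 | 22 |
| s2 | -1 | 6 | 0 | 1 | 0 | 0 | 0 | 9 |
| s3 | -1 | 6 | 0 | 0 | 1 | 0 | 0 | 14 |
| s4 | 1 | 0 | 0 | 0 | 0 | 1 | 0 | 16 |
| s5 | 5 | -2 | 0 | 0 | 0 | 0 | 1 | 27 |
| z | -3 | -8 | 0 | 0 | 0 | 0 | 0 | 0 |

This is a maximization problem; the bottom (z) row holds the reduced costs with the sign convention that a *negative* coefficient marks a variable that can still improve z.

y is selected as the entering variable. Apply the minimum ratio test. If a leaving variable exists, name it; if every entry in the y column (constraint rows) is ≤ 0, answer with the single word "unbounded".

s2

Ratios: row 1 (s1): 22/6 = 11/3; row 2 (s2): 9/6 = 3/2; row 3 (s3): 14/6 = 7/3; row 4 (s4): entry 0 ≤ 0, skip; row 5 (s5): entry -2 ≤ 0, skip.
Minimum ratio is in the s2 row, so s2 leaves.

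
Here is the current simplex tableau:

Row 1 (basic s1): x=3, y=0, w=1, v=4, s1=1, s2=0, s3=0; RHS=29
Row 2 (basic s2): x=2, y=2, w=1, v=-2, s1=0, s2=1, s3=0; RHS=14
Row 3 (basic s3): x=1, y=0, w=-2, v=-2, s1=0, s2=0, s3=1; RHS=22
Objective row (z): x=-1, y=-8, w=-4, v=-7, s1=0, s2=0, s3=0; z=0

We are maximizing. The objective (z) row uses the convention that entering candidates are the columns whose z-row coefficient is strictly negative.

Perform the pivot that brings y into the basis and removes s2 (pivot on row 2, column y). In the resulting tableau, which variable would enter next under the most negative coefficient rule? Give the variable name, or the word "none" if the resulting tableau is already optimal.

Pivot element 2. New z-row = old z-row − (-8)·(row 2/2).
Updated z-row coefficients: x: 7, y: 0, w: 0, v: -15, s1: 0, s2: 4, s3: 0.
The most negative is -15 in column v, so v would enter next.

v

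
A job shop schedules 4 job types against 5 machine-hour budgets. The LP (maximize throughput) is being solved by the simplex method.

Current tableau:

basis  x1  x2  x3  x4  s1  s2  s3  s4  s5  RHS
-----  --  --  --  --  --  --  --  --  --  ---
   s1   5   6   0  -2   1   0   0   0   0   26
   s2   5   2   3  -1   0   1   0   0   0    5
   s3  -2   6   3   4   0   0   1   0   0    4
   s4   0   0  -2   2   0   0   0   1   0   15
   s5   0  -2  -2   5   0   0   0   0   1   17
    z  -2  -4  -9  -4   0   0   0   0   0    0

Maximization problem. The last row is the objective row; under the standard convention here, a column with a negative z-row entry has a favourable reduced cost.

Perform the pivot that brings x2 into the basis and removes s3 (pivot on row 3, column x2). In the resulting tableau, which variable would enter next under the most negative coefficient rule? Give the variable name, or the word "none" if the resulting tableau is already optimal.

x3

Pivot element 6. New z-row = old z-row − (-4)·(row 3/6).
Updated z-row coefficients: x1: -10/3, x2: 0, x3: -7, x4: -4/3, s1: 0, s2: 0, s3: 2/3, s4: 0, s5: 0.
The most negative is -7 in column x3, so x3 would enter next.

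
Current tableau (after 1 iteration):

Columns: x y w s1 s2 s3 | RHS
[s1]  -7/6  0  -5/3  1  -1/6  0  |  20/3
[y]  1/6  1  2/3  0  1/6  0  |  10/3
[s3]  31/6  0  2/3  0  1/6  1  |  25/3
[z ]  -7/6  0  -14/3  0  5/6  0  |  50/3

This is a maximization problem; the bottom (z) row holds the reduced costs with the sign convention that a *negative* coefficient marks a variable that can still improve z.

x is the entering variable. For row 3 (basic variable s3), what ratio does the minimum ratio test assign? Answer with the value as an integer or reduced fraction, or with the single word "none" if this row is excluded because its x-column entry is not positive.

50/31

Ratio = RHS / (x entry) = (25/3) / (31/6) = 50/31.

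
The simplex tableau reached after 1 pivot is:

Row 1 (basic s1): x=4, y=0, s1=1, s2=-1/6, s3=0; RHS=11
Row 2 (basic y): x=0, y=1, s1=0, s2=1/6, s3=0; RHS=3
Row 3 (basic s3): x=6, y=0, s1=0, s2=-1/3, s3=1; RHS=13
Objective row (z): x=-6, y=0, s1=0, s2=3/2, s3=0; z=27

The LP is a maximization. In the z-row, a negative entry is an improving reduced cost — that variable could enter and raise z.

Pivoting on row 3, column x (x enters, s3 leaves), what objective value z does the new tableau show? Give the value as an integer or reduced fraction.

Minimum ratio for x: 13/6 = 13/6.
z changes by −(z-row coeff of x)·ratio = −(-6)·(13/6) = 13.
New z = 27 + 13 = 40.

40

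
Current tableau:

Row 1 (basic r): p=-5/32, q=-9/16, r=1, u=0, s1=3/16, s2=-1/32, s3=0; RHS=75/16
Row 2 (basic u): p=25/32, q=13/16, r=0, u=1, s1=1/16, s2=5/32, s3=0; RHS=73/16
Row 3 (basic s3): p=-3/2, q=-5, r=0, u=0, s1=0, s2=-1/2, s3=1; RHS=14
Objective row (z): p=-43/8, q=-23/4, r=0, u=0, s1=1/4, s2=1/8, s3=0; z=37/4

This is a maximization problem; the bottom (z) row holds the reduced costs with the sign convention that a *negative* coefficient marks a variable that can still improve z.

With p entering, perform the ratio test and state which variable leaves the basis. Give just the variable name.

u

Ratios: row 1 (r): entry -5/32 ≤ 0, skip; row 2 (u): (73/16)/(25/32) = 146/25; row 3 (s3): entry -3/2 ≤ 0, skip.
Minimum ratio 146/25 is in the u row, so u leaves.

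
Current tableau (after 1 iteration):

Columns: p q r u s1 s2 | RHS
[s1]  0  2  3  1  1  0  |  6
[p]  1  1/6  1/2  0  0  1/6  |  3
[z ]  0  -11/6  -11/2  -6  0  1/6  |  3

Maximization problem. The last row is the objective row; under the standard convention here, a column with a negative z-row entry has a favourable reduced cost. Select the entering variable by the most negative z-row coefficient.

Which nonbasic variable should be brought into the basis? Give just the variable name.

Objective-row coefficients: p: 0, q: -11/6, r: -11/2, u: -6, s1: 0, s2: 1/6.
The most negative is -6 in column u, so u enters.

u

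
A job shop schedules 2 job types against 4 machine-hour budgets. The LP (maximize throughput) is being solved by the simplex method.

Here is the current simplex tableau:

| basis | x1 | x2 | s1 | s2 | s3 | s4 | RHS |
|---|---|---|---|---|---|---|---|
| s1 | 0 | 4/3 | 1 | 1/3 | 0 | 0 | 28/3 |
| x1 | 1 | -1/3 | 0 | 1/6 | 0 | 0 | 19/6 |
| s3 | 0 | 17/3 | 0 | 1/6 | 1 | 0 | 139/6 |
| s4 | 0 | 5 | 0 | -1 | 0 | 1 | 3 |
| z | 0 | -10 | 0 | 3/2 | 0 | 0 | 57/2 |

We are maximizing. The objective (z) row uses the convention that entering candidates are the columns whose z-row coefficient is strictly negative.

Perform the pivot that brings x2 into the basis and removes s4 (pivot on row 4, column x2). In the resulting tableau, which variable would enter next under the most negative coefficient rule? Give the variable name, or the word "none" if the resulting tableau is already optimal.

Pivot element 5. New z-row = old z-row − (-10)·(row 4/5).
Updated z-row coefficients: x1: 0, x2: 0, s1: 0, s2: -1/2, s3: 0, s4: 2.
The most negative is -1/2 in column s2, so s2 would enter next.

s2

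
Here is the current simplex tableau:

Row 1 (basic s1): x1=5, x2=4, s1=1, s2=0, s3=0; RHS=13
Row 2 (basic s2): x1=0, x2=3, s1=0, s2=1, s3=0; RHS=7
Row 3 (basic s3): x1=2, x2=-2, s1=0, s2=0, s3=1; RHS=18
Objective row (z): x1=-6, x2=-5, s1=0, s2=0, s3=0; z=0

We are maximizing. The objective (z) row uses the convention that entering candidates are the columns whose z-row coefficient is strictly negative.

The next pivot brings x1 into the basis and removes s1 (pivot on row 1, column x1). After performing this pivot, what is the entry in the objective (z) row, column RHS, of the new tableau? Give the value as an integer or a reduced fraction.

Pivot element is row 1, column x1: 5.
Normalize row 1: new (row 1, RHS) = 13/5 = 13/5.
z-row ← z-row − (-6)·(new row 1): 0 − (-6)·(13/5) = 78/5.

78/5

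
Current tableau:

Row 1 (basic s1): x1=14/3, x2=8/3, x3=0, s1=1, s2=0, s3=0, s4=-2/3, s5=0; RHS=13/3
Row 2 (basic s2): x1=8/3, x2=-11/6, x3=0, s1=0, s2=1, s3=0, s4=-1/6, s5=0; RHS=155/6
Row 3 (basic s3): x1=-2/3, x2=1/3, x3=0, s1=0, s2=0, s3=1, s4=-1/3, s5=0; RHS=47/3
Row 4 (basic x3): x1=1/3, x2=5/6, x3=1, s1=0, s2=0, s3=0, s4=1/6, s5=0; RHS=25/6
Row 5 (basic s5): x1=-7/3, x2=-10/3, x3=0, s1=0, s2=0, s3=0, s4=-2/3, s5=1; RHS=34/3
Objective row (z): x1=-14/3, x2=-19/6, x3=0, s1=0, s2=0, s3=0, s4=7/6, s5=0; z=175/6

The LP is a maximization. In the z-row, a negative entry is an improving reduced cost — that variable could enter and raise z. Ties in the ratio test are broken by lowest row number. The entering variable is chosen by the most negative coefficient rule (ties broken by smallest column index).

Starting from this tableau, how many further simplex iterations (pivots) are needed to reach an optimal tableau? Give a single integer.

2

pivot: x1 in, s1 out → z = 67/2
pivot: x2 in, x1 out → z = 549/16
No improving column remains; optimal.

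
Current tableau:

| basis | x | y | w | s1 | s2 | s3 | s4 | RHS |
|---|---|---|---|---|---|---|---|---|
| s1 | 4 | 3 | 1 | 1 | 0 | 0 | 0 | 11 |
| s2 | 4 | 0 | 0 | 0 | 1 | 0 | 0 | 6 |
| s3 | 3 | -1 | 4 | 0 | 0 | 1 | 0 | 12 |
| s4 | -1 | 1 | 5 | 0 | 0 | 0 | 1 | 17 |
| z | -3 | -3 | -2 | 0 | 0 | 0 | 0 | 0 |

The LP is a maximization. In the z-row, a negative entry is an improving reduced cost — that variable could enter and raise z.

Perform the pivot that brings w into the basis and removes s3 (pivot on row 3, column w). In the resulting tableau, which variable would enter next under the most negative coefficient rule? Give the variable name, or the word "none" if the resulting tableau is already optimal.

Pivot element 4. New z-row = old z-row − (-2)·(row 3/4).
Updated z-row coefficients: x: -3/2, y: -7/2, w: 0, s1: 0, s2: 0, s3: 1/2, s4: 0.
The most negative is -7/2 in column y, so y would enter next.

y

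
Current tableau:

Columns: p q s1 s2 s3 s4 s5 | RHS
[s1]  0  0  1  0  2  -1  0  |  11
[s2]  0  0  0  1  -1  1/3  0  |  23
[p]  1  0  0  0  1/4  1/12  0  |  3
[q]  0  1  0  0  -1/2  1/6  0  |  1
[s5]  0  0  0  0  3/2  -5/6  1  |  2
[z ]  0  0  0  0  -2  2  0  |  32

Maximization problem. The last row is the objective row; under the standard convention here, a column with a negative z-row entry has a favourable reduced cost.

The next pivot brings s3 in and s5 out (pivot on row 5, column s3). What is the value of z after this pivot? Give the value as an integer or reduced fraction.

Minimum ratio for s3: 2/(3/2) = 4/3.
z changes by −(z-row coeff of s3)·ratio = −(-2)·(4/3) = 8/3.
New z = 32 + (8/3) = 104/3.

104/3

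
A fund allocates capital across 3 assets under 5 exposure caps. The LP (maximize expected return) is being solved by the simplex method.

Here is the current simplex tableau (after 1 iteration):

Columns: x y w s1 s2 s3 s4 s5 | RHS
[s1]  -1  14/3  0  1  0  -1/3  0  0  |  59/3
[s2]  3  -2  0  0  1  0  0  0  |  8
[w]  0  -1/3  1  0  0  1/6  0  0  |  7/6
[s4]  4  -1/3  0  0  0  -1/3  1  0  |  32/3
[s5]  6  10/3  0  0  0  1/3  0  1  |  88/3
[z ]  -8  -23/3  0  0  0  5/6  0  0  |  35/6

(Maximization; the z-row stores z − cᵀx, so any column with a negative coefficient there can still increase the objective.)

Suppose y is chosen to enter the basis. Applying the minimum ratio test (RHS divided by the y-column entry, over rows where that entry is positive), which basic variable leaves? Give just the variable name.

s1

Ratios: row 1 (s1): (59/3)/(14/3) = 59/14; row 2 (s2): entry -2 ≤ 0, skip; row 3 (w): entry -1/3 ≤ 0, skip; row 4 (s4): entry -1/3 ≤ 0, skip; row 5 (s5): (88/3)/(10/3) = 44/5.
Minimum ratio 59/14 is in the s1 row, so s1 leaves.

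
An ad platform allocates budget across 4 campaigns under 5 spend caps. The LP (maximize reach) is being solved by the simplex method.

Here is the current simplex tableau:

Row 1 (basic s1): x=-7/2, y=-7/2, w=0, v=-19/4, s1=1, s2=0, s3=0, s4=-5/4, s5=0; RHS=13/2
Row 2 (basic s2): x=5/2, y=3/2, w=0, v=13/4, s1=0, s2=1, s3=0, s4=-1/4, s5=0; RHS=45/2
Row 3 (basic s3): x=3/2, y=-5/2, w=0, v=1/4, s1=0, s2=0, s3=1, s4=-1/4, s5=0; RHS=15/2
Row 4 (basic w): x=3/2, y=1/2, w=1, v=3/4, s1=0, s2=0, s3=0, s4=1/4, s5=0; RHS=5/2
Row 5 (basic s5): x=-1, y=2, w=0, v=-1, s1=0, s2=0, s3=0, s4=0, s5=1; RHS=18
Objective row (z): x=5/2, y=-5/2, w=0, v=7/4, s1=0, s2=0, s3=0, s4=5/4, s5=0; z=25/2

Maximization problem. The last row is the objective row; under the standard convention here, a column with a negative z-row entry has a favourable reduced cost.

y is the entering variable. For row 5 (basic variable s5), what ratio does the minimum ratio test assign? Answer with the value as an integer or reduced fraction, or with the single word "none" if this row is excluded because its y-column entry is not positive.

9

Ratio = RHS / (y entry) = 18 / 2 = 9.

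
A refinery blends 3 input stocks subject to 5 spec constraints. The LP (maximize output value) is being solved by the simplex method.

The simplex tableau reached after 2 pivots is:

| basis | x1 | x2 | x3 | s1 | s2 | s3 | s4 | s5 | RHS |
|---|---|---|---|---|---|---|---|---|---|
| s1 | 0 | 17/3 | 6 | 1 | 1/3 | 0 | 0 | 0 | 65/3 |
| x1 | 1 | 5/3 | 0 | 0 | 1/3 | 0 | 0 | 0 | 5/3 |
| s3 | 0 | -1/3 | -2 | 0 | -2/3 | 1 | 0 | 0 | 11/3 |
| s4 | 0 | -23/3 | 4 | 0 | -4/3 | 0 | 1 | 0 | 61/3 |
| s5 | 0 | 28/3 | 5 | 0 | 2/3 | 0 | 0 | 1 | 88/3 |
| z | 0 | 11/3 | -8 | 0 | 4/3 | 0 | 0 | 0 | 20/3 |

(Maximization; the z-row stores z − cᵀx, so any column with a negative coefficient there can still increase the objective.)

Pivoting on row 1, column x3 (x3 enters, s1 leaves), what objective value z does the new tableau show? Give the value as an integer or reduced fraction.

320/9

Minimum ratio for x3: (65/3)/6 = 65/18.
z changes by −(z-row coeff of x3)·ratio = −(-8)·(65/18) = 260/9.
New z = 20/3 + (260/9) = 320/9.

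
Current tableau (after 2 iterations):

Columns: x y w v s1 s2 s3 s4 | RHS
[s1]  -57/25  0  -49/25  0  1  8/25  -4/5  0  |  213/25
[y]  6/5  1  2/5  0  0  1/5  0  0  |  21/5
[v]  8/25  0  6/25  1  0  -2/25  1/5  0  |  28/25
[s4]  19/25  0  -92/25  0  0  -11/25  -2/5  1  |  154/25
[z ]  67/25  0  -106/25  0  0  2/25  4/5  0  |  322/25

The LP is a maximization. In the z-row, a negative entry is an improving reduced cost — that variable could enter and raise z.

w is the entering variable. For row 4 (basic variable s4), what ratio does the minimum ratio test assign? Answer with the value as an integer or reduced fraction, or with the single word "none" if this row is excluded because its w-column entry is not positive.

The w entry in row 4 is -92/25 ≤ 0, so this row gives no ratio.

none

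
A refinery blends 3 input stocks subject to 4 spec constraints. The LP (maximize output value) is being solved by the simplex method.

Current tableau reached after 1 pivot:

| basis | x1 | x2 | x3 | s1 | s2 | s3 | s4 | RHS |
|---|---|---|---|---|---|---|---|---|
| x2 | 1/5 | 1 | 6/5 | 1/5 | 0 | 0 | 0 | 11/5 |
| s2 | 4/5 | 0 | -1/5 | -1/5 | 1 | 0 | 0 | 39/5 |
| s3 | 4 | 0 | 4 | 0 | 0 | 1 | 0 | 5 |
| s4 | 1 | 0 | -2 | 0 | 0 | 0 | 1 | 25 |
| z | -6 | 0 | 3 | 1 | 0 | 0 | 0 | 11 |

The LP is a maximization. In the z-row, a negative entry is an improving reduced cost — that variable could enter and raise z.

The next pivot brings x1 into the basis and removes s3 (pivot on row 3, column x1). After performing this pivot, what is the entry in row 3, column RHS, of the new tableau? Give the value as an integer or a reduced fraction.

5/4

Pivot element is row 3, column x1: 4.
Normalize row 3: new (row 3, RHS) = 5/4 = 5/4.
Row 3 is the pivot row, so the entry is 5/4.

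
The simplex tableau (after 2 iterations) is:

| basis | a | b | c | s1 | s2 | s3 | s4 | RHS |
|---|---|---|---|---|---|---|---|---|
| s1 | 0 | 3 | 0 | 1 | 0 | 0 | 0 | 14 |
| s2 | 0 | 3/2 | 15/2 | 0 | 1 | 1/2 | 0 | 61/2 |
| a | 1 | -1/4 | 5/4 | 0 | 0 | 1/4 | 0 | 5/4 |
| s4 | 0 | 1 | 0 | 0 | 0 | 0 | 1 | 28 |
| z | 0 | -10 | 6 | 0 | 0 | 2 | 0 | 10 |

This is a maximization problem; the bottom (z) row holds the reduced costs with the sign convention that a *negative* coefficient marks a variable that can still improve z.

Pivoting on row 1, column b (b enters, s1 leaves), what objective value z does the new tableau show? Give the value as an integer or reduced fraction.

Minimum ratio for b: 14/3 = 14/3.
z changes by −(z-row coeff of b)·ratio = −(-10)·(14/3) = 140/3.
New z = 10 + (140/3) = 170/3.

170/3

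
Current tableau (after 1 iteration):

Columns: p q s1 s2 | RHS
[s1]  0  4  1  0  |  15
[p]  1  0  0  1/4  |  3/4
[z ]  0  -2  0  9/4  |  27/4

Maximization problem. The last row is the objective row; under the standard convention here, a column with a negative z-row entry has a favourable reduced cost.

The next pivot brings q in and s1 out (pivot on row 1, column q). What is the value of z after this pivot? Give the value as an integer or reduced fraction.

57/4

Minimum ratio for q: 15/4 = 15/4.
z changes by −(z-row coeff of q)·ratio = −(-2)·(15/4) = 15/2.
New z = 27/4 + (15/2) = 57/4.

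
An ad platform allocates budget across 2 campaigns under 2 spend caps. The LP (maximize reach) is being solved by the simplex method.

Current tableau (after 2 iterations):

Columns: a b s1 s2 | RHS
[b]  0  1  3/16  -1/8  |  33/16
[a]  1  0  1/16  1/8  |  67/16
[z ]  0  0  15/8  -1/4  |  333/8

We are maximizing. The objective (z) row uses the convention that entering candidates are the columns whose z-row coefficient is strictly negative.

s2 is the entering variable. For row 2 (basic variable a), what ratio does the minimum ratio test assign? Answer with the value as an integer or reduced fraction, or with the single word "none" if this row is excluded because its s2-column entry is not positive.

Ratio = RHS / (s2 entry) = (67/16) / (1/8) = 67/2.

67/2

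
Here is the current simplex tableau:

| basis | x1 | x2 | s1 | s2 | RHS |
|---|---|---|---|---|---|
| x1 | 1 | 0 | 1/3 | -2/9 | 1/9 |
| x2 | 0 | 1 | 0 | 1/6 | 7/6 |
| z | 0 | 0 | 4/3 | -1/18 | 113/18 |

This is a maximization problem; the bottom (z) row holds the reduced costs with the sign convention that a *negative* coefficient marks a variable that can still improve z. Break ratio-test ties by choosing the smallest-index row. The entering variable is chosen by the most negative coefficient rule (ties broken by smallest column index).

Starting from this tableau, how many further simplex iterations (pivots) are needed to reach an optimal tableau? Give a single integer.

1

pivot: s2 in, x2 out → z = 20/3
No improving column remains; optimal.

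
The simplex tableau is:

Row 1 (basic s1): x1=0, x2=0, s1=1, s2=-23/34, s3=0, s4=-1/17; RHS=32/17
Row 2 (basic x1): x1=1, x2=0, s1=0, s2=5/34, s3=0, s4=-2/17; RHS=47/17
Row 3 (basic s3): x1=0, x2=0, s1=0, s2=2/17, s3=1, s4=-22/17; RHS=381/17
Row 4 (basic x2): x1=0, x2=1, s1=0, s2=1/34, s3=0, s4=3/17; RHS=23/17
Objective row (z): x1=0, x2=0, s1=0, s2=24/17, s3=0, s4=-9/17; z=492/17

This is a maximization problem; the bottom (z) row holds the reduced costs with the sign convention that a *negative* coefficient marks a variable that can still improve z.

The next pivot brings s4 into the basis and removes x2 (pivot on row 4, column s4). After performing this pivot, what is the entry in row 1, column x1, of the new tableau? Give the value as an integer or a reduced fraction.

Pivot element is row 4, column s4: 3/17.
Normalize row 4: new (row 4, x1) = 0/(3/17) = 0.
row 1 ← row 1 − (-1/17)·(new row 4): 0 − (-1/17)·0 = 0.

0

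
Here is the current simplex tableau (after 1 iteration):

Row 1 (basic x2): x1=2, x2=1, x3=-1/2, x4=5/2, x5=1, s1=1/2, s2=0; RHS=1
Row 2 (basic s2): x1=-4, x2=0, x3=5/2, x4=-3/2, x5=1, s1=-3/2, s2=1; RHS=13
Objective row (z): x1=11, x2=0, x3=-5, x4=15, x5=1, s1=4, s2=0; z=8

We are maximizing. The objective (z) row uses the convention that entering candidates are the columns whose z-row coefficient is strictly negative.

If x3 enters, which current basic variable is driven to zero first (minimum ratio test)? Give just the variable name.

s2

Ratios: row 1 (x2): entry -1/2 ≤ 0, skip; row 2 (s2): 13/(5/2) = 26/5.
Minimum ratio 26/5 is in the s2 row, so s2 leaves.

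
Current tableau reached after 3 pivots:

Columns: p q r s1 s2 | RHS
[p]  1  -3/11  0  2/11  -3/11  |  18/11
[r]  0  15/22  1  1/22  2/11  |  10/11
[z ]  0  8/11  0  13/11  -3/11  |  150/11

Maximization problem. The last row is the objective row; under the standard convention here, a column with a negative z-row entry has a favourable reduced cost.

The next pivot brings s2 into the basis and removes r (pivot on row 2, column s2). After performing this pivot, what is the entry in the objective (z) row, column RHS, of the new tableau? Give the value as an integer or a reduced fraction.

15

Pivot element is row 2, column s2: 2/11.
Normalize row 2: new (row 2, RHS) = (10/11)/(2/11) = 5.
z-row ← z-row − (-3/11)·(new row 2): 150/11 − (-3/11)·5 = 15.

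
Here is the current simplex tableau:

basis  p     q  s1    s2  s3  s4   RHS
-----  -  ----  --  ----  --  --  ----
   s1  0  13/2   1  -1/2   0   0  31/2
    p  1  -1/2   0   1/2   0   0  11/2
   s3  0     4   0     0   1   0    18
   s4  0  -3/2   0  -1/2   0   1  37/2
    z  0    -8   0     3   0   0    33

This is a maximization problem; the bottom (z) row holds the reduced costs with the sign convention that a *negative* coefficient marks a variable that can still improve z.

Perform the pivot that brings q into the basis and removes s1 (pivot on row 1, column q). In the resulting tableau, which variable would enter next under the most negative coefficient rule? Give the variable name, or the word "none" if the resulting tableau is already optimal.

Pivot element 13/2. New z-row = old z-row − (-8)·(row 1/(13/2)).
Updated z-row coefficients: p: 0, q: 0, s1: 16/13, s2: 31/13, s3: 0, s4: 0.
No coefficient is strictly negative; the tableau after this pivot is optimal.

none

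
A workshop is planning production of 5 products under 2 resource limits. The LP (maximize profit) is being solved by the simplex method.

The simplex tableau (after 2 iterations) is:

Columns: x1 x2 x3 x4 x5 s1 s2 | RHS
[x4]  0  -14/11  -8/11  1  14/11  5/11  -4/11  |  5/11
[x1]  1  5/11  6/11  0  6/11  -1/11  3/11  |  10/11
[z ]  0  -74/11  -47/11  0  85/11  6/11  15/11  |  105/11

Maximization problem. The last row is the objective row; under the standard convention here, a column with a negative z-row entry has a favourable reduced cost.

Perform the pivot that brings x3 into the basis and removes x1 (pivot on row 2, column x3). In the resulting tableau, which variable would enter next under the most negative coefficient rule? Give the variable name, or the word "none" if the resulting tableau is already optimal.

Pivot element 6/11. New z-row = old z-row − (-47/11)·(row 2/(6/11)).
Updated z-row coefficients: x1: 47/6, x2: -19/6, x3: 0, x4: 0, x5: 12, s1: -1/6, s2: 7/2.
The most negative is -19/6 in column x2, so x2 would enter next.

x2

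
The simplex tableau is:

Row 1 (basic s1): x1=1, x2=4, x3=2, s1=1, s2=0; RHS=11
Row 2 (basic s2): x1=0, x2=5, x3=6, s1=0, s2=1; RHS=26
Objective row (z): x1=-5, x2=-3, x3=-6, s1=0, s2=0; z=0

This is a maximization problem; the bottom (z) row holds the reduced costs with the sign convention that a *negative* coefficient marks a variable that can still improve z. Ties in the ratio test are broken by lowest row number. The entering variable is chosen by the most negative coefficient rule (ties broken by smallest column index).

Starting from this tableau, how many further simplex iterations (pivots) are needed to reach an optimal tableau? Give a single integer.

3

pivot: x3 in, s2 out → z = 26
pivot: x1 in, s1 out → z = 113/3
pivot: s2 in, x3 out → z = 55
No improving column remains; optimal.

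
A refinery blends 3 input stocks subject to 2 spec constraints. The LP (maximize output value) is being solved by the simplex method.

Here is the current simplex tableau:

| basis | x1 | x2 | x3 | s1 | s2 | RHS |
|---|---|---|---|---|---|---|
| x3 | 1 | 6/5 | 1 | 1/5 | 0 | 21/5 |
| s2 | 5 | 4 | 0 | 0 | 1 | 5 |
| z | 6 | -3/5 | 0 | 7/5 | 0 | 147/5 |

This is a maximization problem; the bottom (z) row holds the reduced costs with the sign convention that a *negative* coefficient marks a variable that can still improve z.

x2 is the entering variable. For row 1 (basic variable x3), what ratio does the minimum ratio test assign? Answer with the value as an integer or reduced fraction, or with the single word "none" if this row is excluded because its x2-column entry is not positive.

7/2

Ratio = RHS / (x2 entry) = (21/5) / (6/5) = 7/2.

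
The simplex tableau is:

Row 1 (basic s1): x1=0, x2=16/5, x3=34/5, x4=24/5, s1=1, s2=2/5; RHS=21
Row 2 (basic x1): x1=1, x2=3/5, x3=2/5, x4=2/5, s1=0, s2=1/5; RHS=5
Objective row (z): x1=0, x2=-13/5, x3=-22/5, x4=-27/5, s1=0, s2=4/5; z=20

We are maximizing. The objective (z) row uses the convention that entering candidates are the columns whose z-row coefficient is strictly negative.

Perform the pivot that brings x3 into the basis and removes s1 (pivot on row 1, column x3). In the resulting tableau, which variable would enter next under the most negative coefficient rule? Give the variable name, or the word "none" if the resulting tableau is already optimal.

x4

Pivot element 34/5. New z-row = old z-row − (-22/5)·(row 1/(34/5)).
Updated z-row coefficients: x1: 0, x2: -9/17, x3: 0, x4: -39/17, s1: 11/17, s2: 18/17.
The most negative is -39/17 in column x4, so x4 would enter next.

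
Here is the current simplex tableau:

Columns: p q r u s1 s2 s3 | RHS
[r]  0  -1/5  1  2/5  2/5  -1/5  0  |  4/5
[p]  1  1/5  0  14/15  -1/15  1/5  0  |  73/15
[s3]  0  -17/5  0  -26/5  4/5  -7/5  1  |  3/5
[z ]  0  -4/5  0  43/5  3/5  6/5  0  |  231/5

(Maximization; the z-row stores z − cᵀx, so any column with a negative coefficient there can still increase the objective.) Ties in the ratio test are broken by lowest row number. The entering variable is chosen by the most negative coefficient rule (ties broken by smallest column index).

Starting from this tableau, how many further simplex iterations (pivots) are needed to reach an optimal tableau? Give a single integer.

pivot: q in, p out → z = 197/3
No improving column remains; optimal.

1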